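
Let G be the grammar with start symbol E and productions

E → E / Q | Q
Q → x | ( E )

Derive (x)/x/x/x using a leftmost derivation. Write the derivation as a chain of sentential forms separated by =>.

E => E/Q   [E → E / Q]
E/Q => E/Q/Q   [E → E / Q]
E/Q/Q => E/Q/Q/Q   [E → E / Q]
E/Q/Q/Q => Q/Q/Q/Q   [E → Q]
Q/Q/Q/Q => (E)/Q/Q/Q   [Q → ( E )]
(E)/Q/Q/Q => (Q)/Q/Q/Q   [E → Q]
(Q)/Q/Q/Q => (x)/Q/Q/Q   [Q → x]
(x)/Q/Q/Q => (x)/x/Q/Q   [Q → x]
(x)/x/Q/Q => (x)/x/x/Q   [Q → x]
(x)/x/x/Q => (x)/x/x/x   [Q → x]

E => E/Q => E/Q/Q => E/Q/Q/Q => Q/Q/Q/Q => (E)/Q/Q/Q => (Q)/Q/Q/Q => (x)/Q/Q/Q => (x)/x/Q/Q => (x)/x/x/Q => (x)/x/x/x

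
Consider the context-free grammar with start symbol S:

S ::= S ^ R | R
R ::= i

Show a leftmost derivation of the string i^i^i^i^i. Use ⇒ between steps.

S ⇒ S^R ⇒ S^R^R ⇒ S^R^R^R ⇒ S^R^R^R^R ⇒ R^R^R^R^R ⇒ i^R^R^R^R ⇒ i^i^R^R^R ⇒ i^i^i^R^R ⇒ i^i^i^i^R ⇒ i^i^i^i^i

S ⇒ S^R   [S ::= S ^ R]
S^R ⇒ S^R^R   [S ::= S ^ R]
S^R^R ⇒ S^R^R^R   [S ::= S ^ R]
S^R^R^R ⇒ S^R^R^R^R   [S ::= S ^ R]
S^R^R^R^R ⇒ R^R^R^R^R   [S ::= R]
R^R^R^R^R ⇒ i^R^R^R^R   [R ::= i]
i^R^R^R^R ⇒ i^i^R^R^R   [R ::= i]
i^i^R^R^R ⇒ i^i^i^R^R   [R ::= i]
i^i^i^R^R ⇒ i^i^i^i^R   [R ::= i]
i^i^i^i^R ⇒ i^i^i^i^i   [R ::= i]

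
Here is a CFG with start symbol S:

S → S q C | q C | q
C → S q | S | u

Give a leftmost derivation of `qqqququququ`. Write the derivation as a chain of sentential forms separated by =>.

S => SqC   [S → S q C]
SqC => qqC   [S → q]
qqC => qqS   [C → S]
qqS => qqSqC   [S → S q C]
qqSqC => qqSqCqC   [S → S q C]
qqSqCqC => qqSqCqCqC   [S → S q C]
qqSqCqCqC => qqSqCqCqCqC   [S → S q C]
qqSqCqCqCqC => qqqqCqCqCqC   [S → q]
qqqqCqCqCqC => qqqquqCqCqC   [C → u]
qqqquqCqCqC => qqqququqCqC   [C → u]
qqqququqCqC => qqqquququqC   [C → u]
qqqquququqC => qqqququququ   [C → u]

S => SqC => qqC => qqS => qqSqC => qqSqCqC => qqSqCqCqC => qqSqCqCqCqC => qqqqCqCqCqC => qqqquqCqCqC => qqqququqCqC => qqqquququqC => qqqququququ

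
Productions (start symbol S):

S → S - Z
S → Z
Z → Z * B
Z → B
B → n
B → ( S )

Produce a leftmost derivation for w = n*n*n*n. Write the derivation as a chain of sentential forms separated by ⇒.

S ⇒ Z   [S → Z]
Z ⇒ Z*B   [Z → Z * B]
Z*B ⇒ Z*B*B   [Z → Z * B]
Z*B*B ⇒ Z*B*B*B   [Z → Z * B]
Z*B*B*B ⇒ B*B*B*B   [Z → B]
B*B*B*B ⇒ n*B*B*B   [B → n]
n*B*B*B ⇒ n*n*B*B   [B → n]
n*n*B*B ⇒ n*n*n*B   [B → n]
n*n*n*B ⇒ n*n*n*n   [B → n]

S ⇒ Z ⇒ Z*B ⇒ Z*B*B ⇒ Z*B*B*B ⇒ B*B*B*B ⇒ n*B*B*B ⇒ n*n*B*B ⇒ n*n*n*B ⇒ n*n*n*n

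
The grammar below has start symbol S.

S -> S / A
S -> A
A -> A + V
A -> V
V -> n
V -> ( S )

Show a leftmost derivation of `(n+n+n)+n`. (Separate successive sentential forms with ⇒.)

S ⇒ A ⇒ A+V ⇒ V+V ⇒ (S)+V ⇒ (A)+V ⇒ (A+V)+V ⇒ (A+V+V)+V ⇒ (V+V+V)+V ⇒ (n+V+V)+V ⇒ (n+n+V)+V ⇒ (n+n+n)+V ⇒ (n+n+n)+n

S ⇒ A   [S -> A]
A ⇒ A+V   [A -> A + V]
A+V ⇒ V+V   [A -> V]
V+V ⇒ (S)+V   [V -> ( S )]
(S)+V ⇒ (A)+V   [S -> A]
(A)+V ⇒ (A+V)+V   [A -> A + V]
(A+V)+V ⇒ (A+V+V)+V   [A -> A + V]
(A+V+V)+V ⇒ (V+V+V)+V   [A -> V]
(V+V+V)+V ⇒ (n+V+V)+V   [V -> n]
(n+V+V)+V ⇒ (n+n+V)+V   [V -> n]
(n+n+V)+V ⇒ (n+n+n)+V   [V -> n]
(n+n+n)+V ⇒ (n+n+n)+n   [V -> n]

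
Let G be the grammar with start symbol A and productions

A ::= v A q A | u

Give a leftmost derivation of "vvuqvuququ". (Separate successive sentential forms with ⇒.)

A⇒vAqA⇒vvAqAqA⇒vvuqAqA⇒vvuqvAqAqA⇒vvuqvuqAqA⇒vvuqvuquqA⇒vvuqvuququ

A ⇒ vAqA   [A ::= v A q A]
vAqA ⇒ vvAqAqA   [A ::= v A q A]
vvAqAqA ⇒ vvuqAqA   [A ::= u]
vvuqAqA ⇒ vvuqvAqAqA   [A ::= v A q A]
vvuqvAqAqA ⇒ vvuqvuqAqA   [A ::= u]
vvuqvuqAqA ⇒ vvuqvuquqA   [A ::= u]
vvuqvuquqA ⇒ vvuqvuququ   [A ::= u]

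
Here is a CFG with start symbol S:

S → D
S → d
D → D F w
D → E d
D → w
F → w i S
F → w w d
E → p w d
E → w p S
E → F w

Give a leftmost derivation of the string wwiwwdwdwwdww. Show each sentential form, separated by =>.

S => D   [S → D]
D => DFw   [D → D F w]
DFw => wFw   [D → w]
wFw => wwiSw   [F → w i S]
wwiSw => wwiDw   [S → D]
wwiDw => wwiDFww   [D → D F w]
wwiDFww => wwiEdFww   [D → E d]
wwiEdFww => wwiFwdFww   [E → F w]
wwiFwdFww => wwiwwdwdFww   [F → w w d]
wwiwwdwdFww => wwiwwdwdwwdww   [F → w w d]

S=>D=>DFw=>wFw=>wwiSw=>wwiDw=>wwiDFww=>wwiEdFww=>wwiFwdFww=>wwiwwdwdFww=>wwiwwdwdwwdww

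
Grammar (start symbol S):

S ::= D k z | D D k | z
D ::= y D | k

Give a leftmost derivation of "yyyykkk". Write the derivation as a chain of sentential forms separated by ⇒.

S ⇒ DDk   [S ::= D D k]
DDk ⇒ yDDk   [D ::= y D]
yDDk ⇒ yyDDk   [D ::= y D]
yyDDk ⇒ yyyDDk   [D ::= y D]
yyyDDk ⇒ yyyyDDk   [D ::= y D]
yyyyDDk ⇒ yyyykDk   [D ::= k]
yyyykDk ⇒ yyyykkk   [D ::= k]

S ⇒ DDk ⇒ yDDk ⇒ yyDDk ⇒ yyyDDk ⇒ yyyyDDk ⇒ yyyykDk ⇒ yyyykkk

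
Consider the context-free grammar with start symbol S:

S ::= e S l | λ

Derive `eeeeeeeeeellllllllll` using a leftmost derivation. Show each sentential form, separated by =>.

S => eSl => eeSll => eeeSlll => eeeeSllll => eeeeeSlllll => eeeeeeSllllll => eeeeeeeSlllllll => eeeeeeeeSllllllll => eeeeeeeeeSlllllllll => eeeeeeeeeeSllllllllll => eeeeeeeeeellllllllll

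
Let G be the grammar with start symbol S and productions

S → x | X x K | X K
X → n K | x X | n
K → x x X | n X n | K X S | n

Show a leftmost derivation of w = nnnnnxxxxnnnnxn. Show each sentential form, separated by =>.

S=>XK=>nKK=>nKXSK=>nnXnXSK=>nnnKnXSK=>nnnnXnnXSK=>nnnnnKnnXSK=>nnnnnxxXnnXSK=>nnnnnxxxXnnXSK=>nnnnnxxxxXnnXSK=>nnnnnxxxxnnnXSK=>nnnnnxxxxnnnnSK=>nnnnnxxxxnnnnxK=>nnnnnxxxxnnnnxn

S => XK   [S → X K]
XK => nKK   [X → n K]
nKK => nKXSK   [K → K X S]
nKXSK => nnXnXSK   [K → n X n]
nnXnXSK => nnnKnXSK   [X → n K]
nnnKnXSK => nnnnXnnXSK   [K → n X n]
nnnnXnnXSK => nnnnnKnnXSK   [X → n K]
nnnnnKnnXSK => nnnnnxxXnnXSK   [K → x x X]
nnnnnxxXnnXSK => nnnnnxxxXnnXSK   [X → x X]
nnnnnxxxXnnXSK => nnnnnxxxxXnnXSK   [X → x X]
nnnnnxxxxXnnXSK => nnnnnxxxxnnnXSK   [X → n]
nnnnnxxxxnnnXSK => nnnnnxxxxnnnnSK   [X → n]
nnnnnxxxxnnnnSK => nnnnnxxxxnnnnxK   [S → x]
nnnnnxxxxnnnnxK => nnnnnxxxxnnnnxn   [K → n]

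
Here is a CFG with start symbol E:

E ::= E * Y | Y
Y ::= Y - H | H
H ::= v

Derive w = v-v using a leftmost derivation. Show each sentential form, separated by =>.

E => Y   [E ::= Y]
Y => Y-H   [Y ::= Y - H]
Y-H => H-H   [Y ::= H]
H-H => v-H   [H ::= v]
v-H => v-v   [H ::= v]

E => Y => Y-H => H-H => v-H => v-v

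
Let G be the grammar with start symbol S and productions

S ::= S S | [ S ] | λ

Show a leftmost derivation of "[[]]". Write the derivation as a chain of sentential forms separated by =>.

S => SS   [S ::= S S]
SS => [S]S   [S ::= [ S ]]
[S]S => [SS]S   [S ::= S S]
[SS]S => [SSS]S   [S ::= S S]
[SSS]S => [[S]SS]S   [S ::= [ S ]]
[[S]SS]S => [[]SS]S   [S ::= λ]
[[]SS]S => [[]S]S   [S ::= λ]
[[]S]S => [[]]S   [S ::= λ]
[[]]S => [[]]   [S ::= λ]

S => SS => [S]S => [SS]S => [SSS]S => [[S]SS]S => [[]SS]S => [[]S]S => [[]]S => [[]]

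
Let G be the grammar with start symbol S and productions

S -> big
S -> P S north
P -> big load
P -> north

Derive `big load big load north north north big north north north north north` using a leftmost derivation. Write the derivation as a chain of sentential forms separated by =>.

S => P S north => big load S north => big load P S north north => big load big load S north north => big load big load P S north north north => big load big load north S north north north => big load big load north P S north north north north => big load big load north north S north north north north => big load big load north north P S north north north north north => big load big load north north north S north north north north north => big load big load north north north big north north north north north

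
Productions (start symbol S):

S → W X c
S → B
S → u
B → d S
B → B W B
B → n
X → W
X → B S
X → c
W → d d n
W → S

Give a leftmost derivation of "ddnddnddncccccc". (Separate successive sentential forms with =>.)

S => WXc   [S → W X c]
WXc => ddnXc   [W → d d n]
ddnXc => ddnWc   [X → W]
ddnWc => ddnSc   [W → S]
ddnSc => ddnWXcc   [S → W X c]
ddnWXcc => ddnSXcc   [W → S]
ddnSXcc => ddnWXcXcc   [S → W X c]
ddnWXcXcc => ddnddnXcXcc   [W → d d n]
ddnddnXcXcc => ddnddnWcXcc   [X → W]
ddnddnWcXcc => ddnddnScXcc   [W → S]
ddnddnScXcc => ddnddnWXccXcc   [S → W X c]
ddnddnWXccXcc => ddnddnddnXccXcc   [W → d d n]
ddnddnddnXccXcc => ddnddnddncccXcc   [X → c]
ddnddnddncccXcc => ddnddnddncccccc   [X → c]

S=>WXc=>ddnXc=>ddnWc=>ddnSc=>ddnWXcc=>ddnSXcc=>ddnWXcXcc=>ddnddnXcXcc=>ddnddnWcXcc=>ddnddnScXcc=>ddnddnWXccXcc=>ddnddnddnXccXcc=>ddnddnddncccXcc=>ddnddnddncccccc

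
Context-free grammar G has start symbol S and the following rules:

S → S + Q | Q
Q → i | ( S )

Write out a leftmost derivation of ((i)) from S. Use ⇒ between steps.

S ⇒ Q ⇒ (S) ⇒ (Q) ⇒ ((S)) ⇒ ((Q)) ⇒ ((i))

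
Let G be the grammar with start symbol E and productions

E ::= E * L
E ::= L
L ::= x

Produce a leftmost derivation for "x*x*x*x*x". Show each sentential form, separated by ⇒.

E ⇒ E*L ⇒ E*L*L ⇒ E*L*L*L ⇒ E*L*L*L*L ⇒ L*L*L*L*L ⇒ x*L*L*L*L ⇒ x*x*L*L*L ⇒ x*x*x*L*L ⇒ x*x*x*x*L ⇒ x*x*x*x*x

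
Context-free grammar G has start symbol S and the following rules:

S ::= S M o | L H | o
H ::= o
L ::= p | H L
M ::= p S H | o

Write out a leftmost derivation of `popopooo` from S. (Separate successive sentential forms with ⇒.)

S ⇒ SMo ⇒ LHMo ⇒ pHMo ⇒ poMo ⇒ popSHo ⇒ popLHHo ⇒ popHLHHo ⇒ popoLHHo ⇒ popopHHo ⇒ popopoHo ⇒ popopooo

S ⇒ SMo   [S ::= S M o]
SMo ⇒ LHMo   [S ::= L H]
LHMo ⇒ pHMo   [L ::= p]
pHMo ⇒ poMo   [H ::= o]
poMo ⇒ popSHo   [M ::= p S H]
popSHo ⇒ popLHHo   [S ::= L H]
popLHHo ⇒ popHLHHo   [L ::= H L]
popHLHHo ⇒ popoLHHo   [H ::= o]
popoLHHo ⇒ popopHHo   [L ::= p]
popopHHo ⇒ popopoHo   [H ::= o]
popopoHo ⇒ popopooo   [H ::= o]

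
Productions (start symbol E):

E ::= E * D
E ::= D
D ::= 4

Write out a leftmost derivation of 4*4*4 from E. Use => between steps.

E => E*D => E*D*D => D*D*D => 4*D*D => 4*4*D => 4*4*4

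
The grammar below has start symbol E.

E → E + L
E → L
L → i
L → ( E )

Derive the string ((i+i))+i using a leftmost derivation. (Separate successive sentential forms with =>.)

E => E+L   [E → E + L]
E+L => L+L   [E → L]
L+L => (E)+L   [L → ( E )]
(E)+L => (L)+L   [E → L]
(L)+L => ((E))+L   [L → ( E )]
((E))+L => ((E+L))+L   [E → E + L]
((E+L))+L => ((L+L))+L   [E → L]
((L+L))+L => ((i+L))+L   [L → i]
((i+L))+L => ((i+i))+L   [L → i]
((i+i))+L => ((i+i))+i   [L → i]

E => E+L => L+L => (E)+L => (L)+L => ((E))+L => ((E+L))+L => ((L+L))+L => ((i+L))+L => ((i+i))+L => ((i+i))+i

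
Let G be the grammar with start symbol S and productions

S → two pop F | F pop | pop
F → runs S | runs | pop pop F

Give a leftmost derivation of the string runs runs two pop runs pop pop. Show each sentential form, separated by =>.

S => F pop   [S → F pop]
F pop => runs S pop   [F → runs S]
runs S pop => runs F pop pop   [S → F pop]
runs F pop pop => runs runs S pop pop   [F → runs S]
runs runs S pop pop => runs runs two pop F pop pop   [S → two pop F]
runs runs two pop F pop pop => runs runs two pop runs pop pop   [F → runs]

S => F pop => runs S pop => runs F pop pop => runs runs S pop pop => runs runs two pop F pop pop => runs runs two pop runs pop pop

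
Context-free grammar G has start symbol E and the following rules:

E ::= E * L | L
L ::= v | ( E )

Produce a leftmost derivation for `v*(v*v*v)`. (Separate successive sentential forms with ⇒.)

E ⇒ E*L ⇒ L*L ⇒ v*L ⇒ v*(E) ⇒ v*(E*L) ⇒ v*(E*L*L) ⇒ v*(L*L*L) ⇒ v*(v*L*L) ⇒ v*(v*v*L) ⇒ v*(v*v*v)

E ⇒ E*L   [E ::= E * L]
E*L ⇒ L*L   [E ::= L]
L*L ⇒ v*L   [L ::= v]
v*L ⇒ v*(E)   [L ::= ( E )]
v*(E) ⇒ v*(E*L)   [E ::= E * L]
v*(E*L) ⇒ v*(E*L*L)   [E ::= E * L]
v*(E*L*L) ⇒ v*(L*L*L)   [E ::= L]
v*(L*L*L) ⇒ v*(v*L*L)   [L ::= v]
v*(v*L*L) ⇒ v*(v*v*L)   [L ::= v]
v*(v*v*L) ⇒ v*(v*v*v)   [L ::= v]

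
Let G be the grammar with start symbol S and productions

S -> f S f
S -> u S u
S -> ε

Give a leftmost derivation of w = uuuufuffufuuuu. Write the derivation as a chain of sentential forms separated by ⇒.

S⇒uSu⇒uuSuu⇒uuuSuuu⇒uuuuSuuuu⇒uuuufSfuuuu⇒uuuufuSufuuuu⇒uuuufufSfufuuuu⇒uuuufuffufuuuu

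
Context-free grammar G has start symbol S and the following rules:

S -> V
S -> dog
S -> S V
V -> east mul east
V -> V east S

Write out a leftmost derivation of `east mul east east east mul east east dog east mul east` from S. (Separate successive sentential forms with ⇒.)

S ⇒ S V   [S -> S V]
S V ⇒ V V   [S -> V]
V V ⇒ V east S V   [V -> V east S]
V east S V ⇒ east mul east east S V   [V -> east mul east]
east mul east east S V ⇒ east mul east east V V   [S -> V]
east mul east east V V ⇒ east mul east east V east S V   [V -> V east S]
east mul east east V east S V ⇒ east mul east east east mul east east S V   [V -> east mul east]
east mul east east east mul east east S V ⇒ east mul east east east mul east east dog V   [S -> dog]
east mul east east east mul east east dog V ⇒ east mul east east east mul east east dog east mul east   [V -> east mul east]

S ⇒ S V ⇒ V V ⇒ V east S V ⇒ east mul east east S V ⇒ east mul east east V V ⇒ east mul east east V east S V ⇒ east mul east east east mul east east S V ⇒ east mul east east east mul east east dog V ⇒ east mul east east east mul east east dog east mul east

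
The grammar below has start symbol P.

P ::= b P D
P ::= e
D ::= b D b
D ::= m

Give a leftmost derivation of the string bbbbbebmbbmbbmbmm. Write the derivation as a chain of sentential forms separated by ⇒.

P ⇒ bPD   [P ::= b P D]
bPD ⇒ bbPDD   [P ::= b P D]
bbPDD ⇒ bbbPDDD   [P ::= b P D]
bbbPDDD ⇒ bbbbPDDDD   [P ::= b P D]
bbbbPDDDD ⇒ bbbbbPDDDDD   [P ::= b P D]
bbbbbPDDDDD ⇒ bbbbbeDDDDD   [P ::= e]
bbbbbeDDDDD ⇒ bbbbbebDbDDDD   [D ::= b D b]
bbbbbebDbDDDD ⇒ bbbbbebmbDDDD   [D ::= m]
bbbbbebmbDDDD ⇒ bbbbbebmbbDbDDD   [D ::= b D b]
bbbbbebmbbDbDDD ⇒ bbbbbebmbbmbDDD   [D ::= m]
bbbbbebmbbmbDDD ⇒ bbbbbebmbbmbbDbDD   [D ::= b D b]
bbbbbebmbbmbbDbDD ⇒ bbbbbebmbbmbbmbDD   [D ::= m]
bbbbbebmbbmbbmbDD ⇒ bbbbbebmbbmbbmbmD   [D ::= m]
bbbbbebmbbmbbmbmD ⇒ bbbbbebmbbmbbmbmm   [D ::= m]

P ⇒ bPD ⇒ bbPDD ⇒ bbbPDDD ⇒ bbbbPDDDD ⇒ bbbbbPDDDDD ⇒ bbbbbeDDDDD ⇒ bbbbbebDbDDDD ⇒ bbbbbebmbDDDD ⇒ bbbbbebmbbDbDDD ⇒ bbbbbebmbbmbDDD ⇒ bbbbbebmbbmbbDbDD ⇒ bbbbbebmbbmbbmbDD ⇒ bbbbbebmbbmbbmbmD ⇒ bbbbbebmbbmbbmbmm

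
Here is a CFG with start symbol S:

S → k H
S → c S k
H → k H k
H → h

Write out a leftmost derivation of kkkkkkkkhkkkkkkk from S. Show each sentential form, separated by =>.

S=>kH=>kkHk=>kkkHkk=>kkkkHkkk=>kkkkkHkkkk=>kkkkkkHkkkkk=>kkkkkkkHkkkkkk=>kkkkkkkkHkkkkkkk=>kkkkkkkkhkkkkkkk

S => kH   [S → k H]
kH => kkHk   [H → k H k]
kkHk => kkkHkk   [H → k H k]
kkkHkk => kkkkHkkk   [H → k H k]
kkkkHkkk => kkkkkHkkkk   [H → k H k]
kkkkkHkkkk => kkkkkkHkkkkk   [H → k H k]
kkkkkkHkkkkk => kkkkkkkHkkkkkk   [H → k H k]
kkkkkkkHkkkkkk => kkkkkkkkHkkkkkkk   [H → k H k]
kkkkkkkkHkkkkkkk => kkkkkkkkhkkkkkkk   [H → h]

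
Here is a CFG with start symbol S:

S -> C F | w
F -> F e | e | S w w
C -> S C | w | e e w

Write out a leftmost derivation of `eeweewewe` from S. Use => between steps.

S => CF   [S -> C F]
CF => SCF   [C -> S C]
SCF => CFCF   [S -> C F]
CFCF => SCFCF   [C -> S C]
SCFCF => CFCFCF   [S -> C F]
CFCFCF => eewFCFCF   [C -> e e w]
eewFCFCF => eewFeCFCF   [F -> F e]
eewFeCFCF => eeweeCFCF   [F -> e]
eeweeCFCF => eeweewFCF   [C -> w]
eeweewFCF => eeweeweCF   [F -> e]
eeweeweCF => eeweewewF   [C -> w]
eeweewewF => eeweewewe   [F -> e]

S => CF => SCF => CFCF => SCFCF => CFCFCF => eewFCFCF => eewFeCFCF => eeweeCFCF => eeweewFCF => eeweeweCF => eeweewewF => eeweewewe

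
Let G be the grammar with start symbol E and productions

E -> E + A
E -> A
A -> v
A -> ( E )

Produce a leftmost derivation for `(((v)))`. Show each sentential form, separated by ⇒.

E ⇒ A   [E -> A]
A ⇒ (E)   [A -> ( E )]
(E) ⇒ (A)   [E -> A]
(A) ⇒ ((E))   [A -> ( E )]
((E)) ⇒ ((A))   [E -> A]
((A)) ⇒ (((E)))   [A -> ( E )]
(((E))) ⇒ (((A)))   [E -> A]
(((A))) ⇒ (((v)))   [A -> v]

E ⇒ A ⇒ (E) ⇒ (A) ⇒ ((E)) ⇒ ((A)) ⇒ (((E))) ⇒ (((A))) ⇒ (((v)))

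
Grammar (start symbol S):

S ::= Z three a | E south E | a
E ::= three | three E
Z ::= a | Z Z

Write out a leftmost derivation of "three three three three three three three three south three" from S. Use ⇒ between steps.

S ⇒ E south E ⇒ three E south E ⇒ three three E south E ⇒ three three three E south E ⇒ three three three three E south E ⇒ three three three three three E south E ⇒ three three three three three three E south E ⇒ three three three three three three three E south E ⇒ three three three three three three three three south E ⇒ three three three three three three three three south three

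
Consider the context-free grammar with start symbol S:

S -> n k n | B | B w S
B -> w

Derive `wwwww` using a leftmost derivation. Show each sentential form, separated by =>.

S => BwS => wwS => wwBwS => wwwwS => wwwwB => wwwww

S => BwS   [S -> B w S]
BwS => wwS   [B -> w]
wwS => wwBwS   [S -> B w S]
wwBwS => wwwwS   [B -> w]
wwwwS => wwwwB   [S -> B]
wwwwB => wwwww   [B -> w]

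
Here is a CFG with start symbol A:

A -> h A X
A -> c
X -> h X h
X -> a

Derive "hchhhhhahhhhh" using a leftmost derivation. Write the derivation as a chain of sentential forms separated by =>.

A=>hAX=>hcX=>hchXh=>hchhXhh=>hchhhXhhh=>hchhhhXhhhh=>hchhhhhXhhhhh=>hchhhhhahhhhh

A => hAX   [A -> h A X]
hAX => hcX   [A -> c]
hcX => hchXh   [X -> h X h]
hchXh => hchhXhh   [X -> h X h]
hchhXhh => hchhhXhhh   [X -> h X h]
hchhhXhhh => hchhhhXhhhh   [X -> h X h]
hchhhhXhhhh => hchhhhhXhhhhh   [X -> h X h]
hchhhhhXhhhhh => hchhhhhahhhhh   [X -> a]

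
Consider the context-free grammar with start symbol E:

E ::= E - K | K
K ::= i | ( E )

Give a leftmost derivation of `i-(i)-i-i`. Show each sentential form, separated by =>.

E=>E-K=>E-K-K=>E-K-K-K=>K-K-K-K=>i-K-K-K=>i-(E)-K-K=>i-(K)-K-K=>i-(i)-K-K=>i-(i)-i-K=>i-(i)-i-i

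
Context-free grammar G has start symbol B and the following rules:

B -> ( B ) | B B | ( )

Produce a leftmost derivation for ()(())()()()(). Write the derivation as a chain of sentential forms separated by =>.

B => BB   [B -> B B]
BB => BBB   [B -> B B]
BBB => BBBB   [B -> B B]
BBBB => ()BBB   [B -> ( )]
()BBB => ()BBBB   [B -> B B]
()BBBB => ()BBBBB   [B -> B B]
()BBBBB => ()(B)BBBB   [B -> ( B )]
()(B)BBBB => ()(())BBBB   [B -> ( )]
()(())BBBB => ()(())()BBB   [B -> ( )]
()(())()BBB => ()(())()()BB   [B -> ( )]
()(())()()BB => ()(())()()()B   [B -> ( )]
()(())()()()B => ()(())()()()()   [B -> ( )]

B => BB => BBB => BBBB => ()BBB => ()BBBB => ()BBBBB => ()(B)BBBB => ()(())BBBB => ()(())()BBB => ()(())()()BB => ()(())()()()B => ()(())()()()()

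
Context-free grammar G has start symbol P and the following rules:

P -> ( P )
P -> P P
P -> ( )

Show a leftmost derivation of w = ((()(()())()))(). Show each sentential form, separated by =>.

P => PP => (P)P => ((P))P => ((PP))P => ((PPP))P => ((()PP))P => ((()(P)P))P => ((()(PP)P))P => ((()(()P)P))P => ((()(()())P))P => ((()(()())()))P => ((()(()())()))()

P => PP   [P -> P P]
PP => (P)P   [P -> ( P )]
(P)P => ((P))P   [P -> ( P )]
((P))P => ((PP))P   [P -> P P]
((PP))P => ((PPP))P   [P -> P P]
((PPP))P => ((()PP))P   [P -> ( )]
((()PP))P => ((()(P)P))P   [P -> ( P )]
((()(P)P))P => ((()(PP)P))P   [P -> P P]
((()(PP)P))P => ((()(()P)P))P   [P -> ( )]
((()(()P)P))P => ((()(()())P))P   [P -> ( )]
((()(()())P))P => ((()(()())()))P   [P -> ( )]
((()(()())()))P => ((()(()())()))()   [P -> ( )]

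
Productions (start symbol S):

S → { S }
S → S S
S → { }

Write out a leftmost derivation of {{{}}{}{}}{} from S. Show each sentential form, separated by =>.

S => SS   [S → S S]
SS => {S}S   [S → { S }]
{S}S => {SS}S   [S → S S]
{SS}S => {SSS}S   [S → S S]
{SSS}S => {{S}SS}S   [S → { S }]
{{S}SS}S => {{{}}SS}S   [S → { }]
{{{}}SS}S => {{{}}{}S}S   [S → { }]
{{{}}{}S}S => {{{}}{}{}}S   [S → { }]
{{{}}{}{}}S => {{{}}{}{}}{}   [S → { }]

S=>SS=>{S}S=>{SS}S=>{SSS}S=>{{S}SS}S=>{{{}}SS}S=>{{{}}{}S}S=>{{{}}{}{}}S=>{{{}}{}{}}{}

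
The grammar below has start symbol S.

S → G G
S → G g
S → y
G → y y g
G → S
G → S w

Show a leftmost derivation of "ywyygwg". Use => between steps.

S => Gg => Swg => GGwg => SwGwg => ywGwg => ywyygwg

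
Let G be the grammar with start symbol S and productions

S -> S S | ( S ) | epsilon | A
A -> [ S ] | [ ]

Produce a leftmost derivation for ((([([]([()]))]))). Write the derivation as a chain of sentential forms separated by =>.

S => (S) => ((S)) => (((S))) => (((A))) => ((([S]))) => ((([(S)]))) => ((([(SS)]))) => ((([(AS)]))) => ((([([]S)]))) => ((([([](S))]))) => ((([([](A))]))) => ((([([]([S]))]))) => ((([([]([(S)]))]))) => ((([([]([()]))])))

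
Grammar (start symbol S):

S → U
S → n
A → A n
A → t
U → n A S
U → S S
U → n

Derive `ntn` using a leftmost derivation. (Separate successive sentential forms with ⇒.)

S⇒U⇒nAS⇒ntS⇒ntn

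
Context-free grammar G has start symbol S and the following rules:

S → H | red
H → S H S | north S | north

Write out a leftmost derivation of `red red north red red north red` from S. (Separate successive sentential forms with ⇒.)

S ⇒ H ⇒ S H S ⇒ H H S ⇒ S H S H S ⇒ red H S H S ⇒ red S H S S H S ⇒ red red H S S H S ⇒ red red north S S H S ⇒ red red north red S H S ⇒ red red north red red H S ⇒ red red north red red north S ⇒ red red north red red north red

S ⇒ H   [S → H]
H ⇒ S H S   [H → S H S]
S H S ⇒ H H S   [S → H]
H H S ⇒ S H S H S   [H → S H S]
S H S H S ⇒ red H S H S   [S → red]
red H S H S ⇒ red S H S S H S   [H → S H S]
red S H S S H S ⇒ red red H S S H S   [S → red]
red red H S S H S ⇒ red red north S S H S   [H → north]
red red north S S H S ⇒ red red north red S H S   [S → red]
red red north red S H S ⇒ red red north red red H S   [S → red]
red red north red red H S ⇒ red red north red red north S   [H → north]
red red north red red north S ⇒ red red north red red north red   [S → red]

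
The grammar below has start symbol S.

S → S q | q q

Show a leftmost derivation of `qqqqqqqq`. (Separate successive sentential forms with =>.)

S => Sq   [S → S q]
Sq => Sqq   [S → S q]
Sqq => Sqqq   [S → S q]
Sqqq => Sqqqq   [S → S q]
Sqqqq => Sqqqqq   [S → S q]
Sqqqqq => Sqqqqqq   [S → S q]
Sqqqqqq => qqqqqqqq   [S → q q]

S => Sq => Sqq => Sqqq => Sqqqq => Sqqqqq => Sqqqqqq => qqqqqqqq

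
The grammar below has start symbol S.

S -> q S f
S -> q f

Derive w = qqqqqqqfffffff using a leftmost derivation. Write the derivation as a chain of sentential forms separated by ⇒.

S ⇒ qSf ⇒ qqSff ⇒ qqqSfff ⇒ qqqqSffff ⇒ qqqqqSfffff ⇒ qqqqqqSffffff ⇒ qqqqqqqfffffff

S ⇒ qSf   [S -> q S f]
qSf ⇒ qqSff   [S -> q S f]
qqSff ⇒ qqqSfff   [S -> q S f]
qqqSfff ⇒ qqqqSffff   [S -> q S f]
qqqqSffff ⇒ qqqqqSfffff   [S -> q S f]
qqqqqSfffff ⇒ qqqqqqSffffff   [S -> q S f]
qqqqqqSffffff ⇒ qqqqqqqfffffff   [S -> q f]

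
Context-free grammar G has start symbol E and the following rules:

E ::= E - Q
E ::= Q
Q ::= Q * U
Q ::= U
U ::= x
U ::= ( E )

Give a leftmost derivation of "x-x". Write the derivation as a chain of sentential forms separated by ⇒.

E ⇒ E-Q   [E ::= E - Q]
E-Q ⇒ Q-Q   [E ::= Q]
Q-Q ⇒ U-Q   [Q ::= U]
U-Q ⇒ x-Q   [U ::= x]
x-Q ⇒ x-U   [Q ::= U]
x-U ⇒ x-x   [U ::= x]

E⇒E-Q⇒Q-Q⇒U-Q⇒x-Q⇒x-U⇒x-x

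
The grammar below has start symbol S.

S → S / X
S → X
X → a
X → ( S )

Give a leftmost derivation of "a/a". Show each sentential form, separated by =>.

S => S/X => X/X => a/X => a/a

S => S/X   [S → S / X]
S/X => X/X   [S → X]
X/X => a/X   [X → a]
a/X => a/a   [X → a]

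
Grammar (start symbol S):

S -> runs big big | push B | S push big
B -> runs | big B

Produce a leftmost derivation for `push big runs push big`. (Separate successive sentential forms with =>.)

S => S push big   [S -> S push big]
S push big => push B push big   [S -> push B]
push B push big => push big B push big   [B -> big B]
push big B push big => push big runs push big   [B -> runs]

S => S push big => push B push big => push big B push big => push big runs push big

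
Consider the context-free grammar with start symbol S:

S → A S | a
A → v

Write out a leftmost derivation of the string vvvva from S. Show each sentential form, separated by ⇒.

S⇒AS⇒vS⇒vAS⇒vvS⇒vvAS⇒vvvS⇒vvvAS⇒vvvvS⇒vvvva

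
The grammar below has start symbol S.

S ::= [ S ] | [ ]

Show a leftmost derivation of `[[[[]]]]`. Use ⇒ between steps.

S ⇒ [S] ⇒ [[S]] ⇒ [[[S]]] ⇒ [[[[]]]]

S ⇒ [S]   [S ::= [ S ]]
[S] ⇒ [[S]]   [S ::= [ S ]]
[[S]] ⇒ [[[S]]]   [S ::= [ S ]]
[[[S]]] ⇒ [[[[]]]]   [S ::= [ ]]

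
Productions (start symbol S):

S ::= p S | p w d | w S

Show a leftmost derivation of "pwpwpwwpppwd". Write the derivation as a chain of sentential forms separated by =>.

S => pS => pwS => pwpS => pwpwS => pwpwpS => pwpwpwS => pwpwpwwS => pwpwpwwpS => pwpwpwwppS => pwpwpwwpppwd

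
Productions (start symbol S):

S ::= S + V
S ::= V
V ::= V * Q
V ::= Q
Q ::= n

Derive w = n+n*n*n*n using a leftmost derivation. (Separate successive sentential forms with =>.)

S => S+V   [S ::= S + V]
S+V => V+V   [S ::= V]
V+V => Q+V   [V ::= Q]
Q+V => n+V   [Q ::= n]
n+V => n+V*Q   [V ::= V * Q]
n+V*Q => n+V*Q*Q   [V ::= V * Q]
n+V*Q*Q => n+V*Q*Q*Q   [V ::= V * Q]
n+V*Q*Q*Q => n+Q*Q*Q*Q   [V ::= Q]
n+Q*Q*Q*Q => n+n*Q*Q*Q   [Q ::= n]
n+n*Q*Q*Q => n+n*n*Q*Q   [Q ::= n]
n+n*n*Q*Q => n+n*n*n*Q   [Q ::= n]
n+n*n*n*Q => n+n*n*n*n   [Q ::= n]

S => S+V => V+V => Q+V => n+V => n+V*Q => n+V*Q*Q => n+V*Q*Q*Q => n+Q*Q*Q*Q => n+n*Q*Q*Q => n+n*n*Q*Q => n+n*n*n*Q => n+n*n*n*n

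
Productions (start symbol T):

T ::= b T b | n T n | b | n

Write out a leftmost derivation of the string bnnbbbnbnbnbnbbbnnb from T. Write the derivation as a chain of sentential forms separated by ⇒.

T ⇒ bTb ⇒ bnTnb ⇒ bnnTnnb ⇒ bnnbTbnnb ⇒ bnnbbTbbnnb ⇒ bnnbbbTbbbnnb ⇒ bnnbbbnTnbbbnnb ⇒ bnnbbbnbTbnbbbnnb ⇒ bnnbbbnbnTnbnbbbnnb ⇒ bnnbbbnbnbnbnbbbnnb

T ⇒ bTb   [T ::= b T b]
bTb ⇒ bnTnb   [T ::= n T n]
bnTnb ⇒ bnnTnnb   [T ::= n T n]
bnnTnnb ⇒ bnnbTbnnb   [T ::= b T b]
bnnbTbnnb ⇒ bnnbbTbbnnb   [T ::= b T b]
bnnbbTbbnnb ⇒ bnnbbbTbbbnnb   [T ::= b T b]
bnnbbbTbbbnnb ⇒ bnnbbbnTnbbbnnb   [T ::= n T n]
bnnbbbnTnbbbnnb ⇒ bnnbbbnbTbnbbbnnb   [T ::= b T b]
bnnbbbnbTbnbbbnnb ⇒ bnnbbbnbnTnbnbbbnnb   [T ::= n T n]
bnnbbbnbnTnbnbbbnnb ⇒ bnnbbbnbnbnbnbbbnnb   [T ::= b]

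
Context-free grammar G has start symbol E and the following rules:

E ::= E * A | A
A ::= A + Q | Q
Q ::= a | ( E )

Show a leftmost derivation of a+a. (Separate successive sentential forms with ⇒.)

E ⇒ A   [E ::= A]
A ⇒ A+Q   [A ::= A + Q]
A+Q ⇒ Q+Q   [A ::= Q]
Q+Q ⇒ a+Q   [Q ::= a]
a+Q ⇒ a+a   [Q ::= a]

E ⇒ A ⇒ A+Q ⇒ Q+Q ⇒ a+Q ⇒ a+a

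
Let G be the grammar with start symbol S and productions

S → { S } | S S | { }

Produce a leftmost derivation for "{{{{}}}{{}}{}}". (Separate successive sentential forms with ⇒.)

S ⇒ {S}   [S → { S }]
{S} ⇒ {SS}   [S → S S]
{SS} ⇒ {SSS}   [S → S S]
{SSS} ⇒ {{S}SS}   [S → { S }]
{{S}SS} ⇒ {{{S}}SS}   [S → { S }]
{{{S}}SS} ⇒ {{{{}}}SS}   [S → { }]
{{{{}}}SS} ⇒ {{{{}}}{S}S}   [S → { S }]
{{{{}}}{S}S} ⇒ {{{{}}}{{}}S}   [S → { }]
{{{{}}}{{}}S} ⇒ {{{{}}}{{}}{}}   [S → { }]

S⇒{S}⇒{SS}⇒{SSS}⇒{{S}SS}⇒{{{S}}SS}⇒{{{{}}}SS}⇒{{{{}}}{S}S}⇒{{{{}}}{{}}S}⇒{{{{}}}{{}}{}}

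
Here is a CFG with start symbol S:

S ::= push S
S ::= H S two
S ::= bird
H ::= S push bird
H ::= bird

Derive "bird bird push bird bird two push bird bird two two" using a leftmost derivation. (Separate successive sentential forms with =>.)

S => H S two   [S ::= H S two]
H S two => bird S two   [H ::= bird]
bird S two => bird H S two two   [S ::= H S two]
bird H S two two => bird S push bird S two two   [H ::= S push bird]
bird S push bird S two two => bird H S two push bird S two two   [S ::= H S two]
bird H S two push bird S two two => bird S push bird S two push bird S two two   [H ::= S push bird]
bird S push bird S two push bird S two two => bird bird push bird S two push bird S two two   [S ::= bird]
bird bird push bird S two push bird S two two => bird bird push bird bird two push bird S two two   [S ::= bird]
bird bird push bird bird two push bird S two two => bird bird push bird bird two push bird bird two two   [S ::= bird]

S => H S two => bird S two => bird H S two two => bird S push bird S two two => bird H S two push bird S two two => bird S push bird S two push bird S two two => bird bird push bird S two push bird S two two => bird bird push bird bird two push bird S two two => bird bird push bird bird two push bird bird two two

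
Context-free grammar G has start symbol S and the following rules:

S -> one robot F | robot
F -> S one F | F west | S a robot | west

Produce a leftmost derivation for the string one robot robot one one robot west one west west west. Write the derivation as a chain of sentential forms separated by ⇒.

S ⇒ one robot F   [S -> one robot F]
one robot F ⇒ one robot F west   [F -> F west]
one robot F west ⇒ one robot S one F west   [F -> S one F]
one robot S one F west ⇒ one robot robot one F west   [S -> robot]
one robot robot one F west ⇒ one robot robot one F west west   [F -> F west]
one robot robot one F west west ⇒ one robot robot one S one F west west   [F -> S one F]
one robot robot one S one F west west ⇒ one robot robot one one robot F one F west west   [S -> one robot F]
one robot robot one one robot F one F west west ⇒ one robot robot one one robot west one F west west   [F -> west]
one robot robot one one robot west one F west west ⇒ one robot robot one one robot west one west west west   [F -> west]

S ⇒ one robot F ⇒ one robot F west ⇒ one robot S one F west ⇒ one robot robot one F west ⇒ one robot robot one F west west ⇒ one robot robot one S one F west west ⇒ one robot robot one one robot F one F west west ⇒ one robot robot one one robot west one F west west ⇒ one robot robot one one robot west one west west west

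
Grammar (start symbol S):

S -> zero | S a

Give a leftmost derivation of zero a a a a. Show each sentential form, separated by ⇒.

S ⇒ S a ⇒ S a a ⇒ S a a a ⇒ S a a a a ⇒ zero a a a a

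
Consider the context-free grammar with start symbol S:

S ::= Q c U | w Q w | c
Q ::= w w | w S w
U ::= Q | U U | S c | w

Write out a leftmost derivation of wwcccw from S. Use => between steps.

S=>QcU=>wwcU=>wwcUU=>wwcScU=>wwcccU=>wwcccw

S => QcU   [S ::= Q c U]
QcU => wwcU   [Q ::= w w]
wwcU => wwcUU   [U ::= U U]
wwcUU => wwcScU   [U ::= S c]
wwcScU => wwcccU   [S ::= c]
wwcccU => wwcccw   [U ::= w]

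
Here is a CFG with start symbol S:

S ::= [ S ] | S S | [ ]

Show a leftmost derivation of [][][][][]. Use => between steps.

S => SS => SSS => SSSS => SSSSS => []SSSS => [][]SSS => [][][]SS => [][][][]S => [][][][][]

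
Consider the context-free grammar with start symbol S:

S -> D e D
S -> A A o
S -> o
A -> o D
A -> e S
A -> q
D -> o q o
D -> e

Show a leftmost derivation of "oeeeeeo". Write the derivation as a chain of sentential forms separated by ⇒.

S⇒AAo⇒oDAo⇒oeAo⇒oeeSo⇒oeeDeDo⇒oeeeeDo⇒oeeeeeo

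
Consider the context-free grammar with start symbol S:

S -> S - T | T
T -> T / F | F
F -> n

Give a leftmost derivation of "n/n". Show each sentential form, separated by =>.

S=>T=>T/F=>F/F=>n/F=>n/n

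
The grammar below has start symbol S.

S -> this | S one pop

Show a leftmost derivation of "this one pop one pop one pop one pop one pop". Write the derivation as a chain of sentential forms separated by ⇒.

S ⇒ S one pop ⇒ S one pop one pop ⇒ S one pop one pop one pop ⇒ S one pop one pop one pop one pop ⇒ S one pop one pop one pop one pop one pop ⇒ this one pop one pop one pop one pop one pop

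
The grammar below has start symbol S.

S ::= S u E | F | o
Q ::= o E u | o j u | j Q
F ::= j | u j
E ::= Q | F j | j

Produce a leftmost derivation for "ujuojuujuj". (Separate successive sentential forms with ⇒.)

S ⇒ SuE ⇒ SuEuE ⇒ SuEuEuE ⇒ FuEuEuE ⇒ ujuEuEuE ⇒ ujuQuEuE ⇒ ujuojuuEuE ⇒ ujuojuujuE ⇒ ujuojuujuj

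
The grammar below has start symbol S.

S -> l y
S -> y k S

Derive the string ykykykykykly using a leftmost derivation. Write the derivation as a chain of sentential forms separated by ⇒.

S ⇒ ykS ⇒ ykykS ⇒ ykykykS ⇒ ykykykykS ⇒ ykykykykykS ⇒ ykykykykykly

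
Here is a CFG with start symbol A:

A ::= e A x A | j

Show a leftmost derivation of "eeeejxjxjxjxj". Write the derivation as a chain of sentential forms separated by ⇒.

A⇒eAxA⇒eeAxAxA⇒eeeAxAxAxA⇒eeeeAxAxAxAxA⇒eeeejxAxAxAxA⇒eeeejxjxAxAxA⇒eeeejxjxjxAxA⇒eeeejxjxjxjxA⇒eeeejxjxjxjxj

A ⇒ eAxA   [A ::= e A x A]
eAxA ⇒ eeAxAxA   [A ::= e A x A]
eeAxAxA ⇒ eeeAxAxAxA   [A ::= e A x A]
eeeAxAxAxA ⇒ eeeeAxAxAxAxA   [A ::= e A x A]
eeeeAxAxAxAxA ⇒ eeeejxAxAxAxA   [A ::= j]
eeeejxAxAxAxA ⇒ eeeejxjxAxAxA   [A ::= j]
eeeejxjxAxAxA ⇒ eeeejxjxjxAxA   [A ::= j]
eeeejxjxjxAxA ⇒ eeeejxjxjxjxA   [A ::= j]
eeeejxjxjxjxA ⇒ eeeejxjxjxjxj   [A ::= j]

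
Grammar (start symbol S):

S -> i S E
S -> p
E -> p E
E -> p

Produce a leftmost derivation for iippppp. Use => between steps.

S => iSE => iiSEE => iipEE => iippE => iipppE => iippppE => iippppp

S => iSE   [S -> i S E]
iSE => iiSEE   [S -> i S E]
iiSEE => iipEE   [S -> p]
iipEE => iippE   [E -> p]
iippE => iipppE   [E -> p E]
iipppE => iippppE   [E -> p E]
iippppE => iippppp   [E -> p]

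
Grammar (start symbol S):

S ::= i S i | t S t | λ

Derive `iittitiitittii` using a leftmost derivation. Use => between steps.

S => iSi => iiSii => iitStii => iittSttii => iittiSittii => iittitStittii => iittitiSitittii => iittitiitittii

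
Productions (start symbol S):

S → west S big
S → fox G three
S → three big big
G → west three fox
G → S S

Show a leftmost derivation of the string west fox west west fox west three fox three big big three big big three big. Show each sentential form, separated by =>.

S => west S big => west fox G three big => west fox S S three big => west fox west S big S three big => west fox west west S big big S three big => west fox west west fox G three big big S three big => west fox west west fox west three fox three big big S three big => west fox west west fox west three fox three big big three big big three big

S => west S big   [S → west S big]
west S big => west fox G three big   [S → fox G three]
west fox G three big => west fox S S three big   [G → S S]
west fox S S three big => west fox west S big S three big   [S → west S big]
west fox west S big S three big => west fox west west S big big S three big   [S → west S big]
west fox west west S big big S three big => west fox west west fox G three big big S three big   [S → fox G three]
west fox west west fox G three big big S three big => west fox west west fox west three fox three big big S three big   [G → west three fox]
west fox west west fox west three fox three big big S three big => west fox west west fox west three fox three big big three big big three big   [S → three big big]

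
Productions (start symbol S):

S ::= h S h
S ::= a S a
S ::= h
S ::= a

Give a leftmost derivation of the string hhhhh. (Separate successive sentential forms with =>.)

S=>hSh=>hhShh=>hhhhh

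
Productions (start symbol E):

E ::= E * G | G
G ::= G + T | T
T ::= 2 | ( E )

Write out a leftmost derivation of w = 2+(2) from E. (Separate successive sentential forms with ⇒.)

E⇒G⇒G+T⇒T+T⇒2+T⇒2+(E)⇒2+(G)⇒2+(T)⇒2+(2)

E ⇒ G   [E ::= G]
G ⇒ G+T   [G ::= G + T]
G+T ⇒ T+T   [G ::= T]
T+T ⇒ 2+T   [T ::= 2]
2+T ⇒ 2+(E)   [T ::= ( E )]
2+(E) ⇒ 2+(G)   [E ::= G]
2+(G) ⇒ 2+(T)   [G ::= T]
2+(T) ⇒ 2+(2)   [T ::= 2]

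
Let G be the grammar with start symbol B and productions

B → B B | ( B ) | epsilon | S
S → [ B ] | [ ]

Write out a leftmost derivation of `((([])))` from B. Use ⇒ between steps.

B ⇒ (B) ⇒ ((B)) ⇒ (((B))) ⇒ (((S))) ⇒ ((([B]))) ⇒ ((([])))

B ⇒ (B)   [B → ( B )]
(B) ⇒ ((B))   [B → ( B )]
((B)) ⇒ (((B)))   [B → ( B )]
(((B))) ⇒ (((S)))   [B → S]
(((S))) ⇒ ((([B])))   [S → [ B ]]
((([B]))) ⇒ ((([])))   [B → epsilon]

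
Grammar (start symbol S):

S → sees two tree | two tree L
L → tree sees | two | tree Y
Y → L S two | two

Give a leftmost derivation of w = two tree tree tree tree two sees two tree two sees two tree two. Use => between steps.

S => two tree L   [S → two tree L]
two tree L => two tree tree Y   [L → tree Y]
two tree tree Y => two tree tree L S two   [Y → L S two]
two tree tree L S two => two tree tree tree Y S two   [L → tree Y]
two tree tree tree Y S two => two tree tree tree L S two S two   [Y → L S two]
two tree tree tree L S two S two => two tree tree tree tree Y S two S two   [L → tree Y]
two tree tree tree tree Y S two S two => two tree tree tree tree two S two S two   [Y → two]
two tree tree tree tree two S two S two => two tree tree tree tree two sees two tree two S two   [S → sees two tree]
two tree tree tree tree two sees two tree two S two => two tree tree tree tree two sees two tree two sees two tree two   [S → sees two tree]

S => two tree L => two tree tree Y => two tree tree L S two => two tree tree tree Y S two => two tree tree tree L S two S two => two tree tree tree tree Y S two S two => two tree tree tree tree two S two S two => two tree tree tree tree two sees two tree two S two => two tree tree tree tree two sees two tree two sees two tree two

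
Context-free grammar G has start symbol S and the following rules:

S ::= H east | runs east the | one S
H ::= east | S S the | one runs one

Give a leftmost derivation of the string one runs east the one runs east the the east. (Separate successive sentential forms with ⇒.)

S ⇒ H east   [S ::= H east]
H east ⇒ S S the east   [H ::= S S the]
S S the east ⇒ one S S the east   [S ::= one S]
one S S the east ⇒ one runs east the S the east   [S ::= runs east the]
one runs east the S the east ⇒ one runs east the one S the east   [S ::= one S]
one runs east the one S the east ⇒ one runs east the one runs east the the east   [S ::= runs east the]

S ⇒ H east ⇒ S S the east ⇒ one S S the east ⇒ one runs east the S the east ⇒ one runs east the one S the east ⇒ one runs east the one runs east the the east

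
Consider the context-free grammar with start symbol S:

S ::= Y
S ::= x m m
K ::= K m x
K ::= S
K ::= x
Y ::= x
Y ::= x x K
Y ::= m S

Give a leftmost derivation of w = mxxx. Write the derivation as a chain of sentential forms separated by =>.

S => Y => mS => mY => mxxK => mxxx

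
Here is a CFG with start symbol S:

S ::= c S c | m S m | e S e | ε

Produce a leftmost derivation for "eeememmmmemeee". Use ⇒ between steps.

S⇒eSe⇒eeSee⇒eeeSeee⇒eeemSmeee⇒eeemeSemeee⇒eeememSmemeee⇒eeememmSmmemeee⇒eeememmmmemeee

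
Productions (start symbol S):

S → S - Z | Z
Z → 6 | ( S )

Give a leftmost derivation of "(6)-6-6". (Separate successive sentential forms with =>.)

S=>S-Z=>S-Z-Z=>Z-Z-Z=>(S)-Z-Z=>(Z)-Z-Z=>(6)-Z-Z=>(6)-6-Z=>(6)-6-6

S => S-Z   [S → S - Z]
S-Z => S-Z-Z   [S → S - Z]
S-Z-Z => Z-Z-Z   [S → Z]
Z-Z-Z => (S)-Z-Z   [Z → ( S )]
(S)-Z-Z => (Z)-Z-Z   [S → Z]
(Z)-Z-Z => (6)-Z-Z   [Z → 6]
(6)-Z-Z => (6)-6-Z   [Z → 6]
(6)-6-Z => (6)-6-6   [Z → 6]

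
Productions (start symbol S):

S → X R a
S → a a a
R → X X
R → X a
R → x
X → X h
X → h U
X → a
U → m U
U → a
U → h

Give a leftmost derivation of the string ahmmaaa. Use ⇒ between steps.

S ⇒ XRa   [S → X R a]
XRa ⇒ aRa   [X → a]
aRa ⇒ aXaa   [R → X a]
aXaa ⇒ ahUaa   [X → h U]
ahUaa ⇒ ahmUaa   [U → m U]
ahmUaa ⇒ ahmmUaa   [U → m U]
ahmmUaa ⇒ ahmmaaa   [U → a]

S ⇒ XRa ⇒ aRa ⇒ aXaa ⇒ ahUaa ⇒ ahmUaa ⇒ ahmmUaa ⇒ ahmmaaa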